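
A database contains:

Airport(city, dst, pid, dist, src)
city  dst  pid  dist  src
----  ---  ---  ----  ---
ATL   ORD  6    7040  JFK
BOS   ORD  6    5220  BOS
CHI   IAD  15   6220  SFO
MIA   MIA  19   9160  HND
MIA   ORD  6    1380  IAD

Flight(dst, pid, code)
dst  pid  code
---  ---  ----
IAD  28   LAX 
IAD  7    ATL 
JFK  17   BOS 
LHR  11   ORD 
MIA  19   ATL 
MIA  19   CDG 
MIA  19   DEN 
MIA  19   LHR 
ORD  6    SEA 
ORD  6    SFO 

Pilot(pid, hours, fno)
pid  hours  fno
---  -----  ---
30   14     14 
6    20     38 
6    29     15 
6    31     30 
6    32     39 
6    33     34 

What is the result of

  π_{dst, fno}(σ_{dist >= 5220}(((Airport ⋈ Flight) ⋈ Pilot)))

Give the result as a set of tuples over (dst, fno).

Airport ⋈ Flight (natural join on dst, pid): {(ATL, ORD, 6, 7040, JFK, SEA), (ATL, ORD, 6, 7040, JFK, SFO), (BOS, ORD, 6, 5220, BOS, SEA), (BOS, ORD, 6, 5220, BOS, SFO), (MIA, MIA, 19, 9160, HND, ATL), (MIA, MIA, 19, 9160, HND, CDG), (MIA, MIA, 19, 9160, HND, DEN), (MIA, MIA, 19, 9160, HND, LHR), (MIA, ORD, 6, 1380, IAD, SEA), (MIA, ORD, 6, 1380, IAD, SFO)}
(Airport ⋈ Flight) ⋈ Pilot (natural join on pid): {(ATL, ORD, 6, 7040, JFK, SEA, 20, 38), (ATL, ORD, 6, 7040, JFK, SEA, 29, 15), (ATL, ORD, 6, 7040, JFK, SEA, 31, 30), (ATL, ORD, 6, 7040, JFK, SEA, 32, 39), (ATL, ORD, 6, 7040, JFK, SEA, 33, 34), (ATL, ORD, 6, 7040, JFK, SFO, 20, 38), (ATL, ORD, 6, 7040, JFK, SFO, 29, 15), (ATL, ORD, 6, 7040, JFK, SFO, 31, 30), (ATL, ORD, 6, 7040, JFK, SFO, 32, 39), (ATL, ORD, 6, 7040, JFK, SFO, 33, 34), (BOS, ORD, 6, 5220, BOS, SEA, 20, 38), (BOS, ORD, 6, 5220, BOS, SEA, 29, 15), (BOS, ORD, 6, 5220, BOS, SEA, 31, 30), (BOS, ORD, 6, 5220, BOS, SEA, 32, 39), (BOS, ORD, 6, 5220, BOS, SEA, 33, 34), (BOS, ORD, 6, 5220, BOS, SFO, 20, 38), (BOS, ORD, 6, 5220, BOS, SFO, 29, 15), (BOS, ORD, 6, 5220, BOS, SFO, 31, 30), (BOS, ORD, 6, 5220, BOS, SFO, 32, 39), (BOS, ORD, 6, 5220, BOS, SFO, 33, 34), (MIA, ORD, 6, 1380, IAD, SEA, 20, 38), (MIA, ORD, 6, 1380, IAD, SEA, 29, 15), (MIA, ORD, 6, 1380, IAD, SEA, 31, 30), (MIA, ORD, 6, 1380, IAD, SEA, 32, 39), (MIA, ORD, 6, 1380, IAD, SEA, 33, 34), (MIA, ORD, 6, 1380, IAD, SFO, 20, 38), (MIA, ORD, 6, 1380, IAD, SFO, 29, 15), (MIA, ORD, 6, 1380, IAD, SFO, 31, 30), (MIA, ORD, 6, 1380, IAD, SFO, 32, 39), (MIA, ORD, 6, 1380, IAD, SFO, 33, 34)}
Selection dist >= 5220: {(ATL, ORD, 6, 7040, JFK, SEA, 20, 38), (ATL, ORD, 6, 7040, JFK, SEA, 29, 15), (ATL, ORD, 6, 7040, JFK, SEA, 31, 30), (ATL, ORD, 6, 7040, JFK, SEA, 32, 39), (ATL, ORD, 6, 7040, JFK, SEA, 33, 34), (ATL, ORD, 6, 7040, JFK, SFO, 20, 38), (ATL, ORD, 6, 7040, JFK, SFO, 29, 15), (ATL, ORD, 6, 7040, JFK, SFO, 31, 30), (ATL, ORD, 6, 7040, JFK, SFO, 32, 39), (ATL, ORD, 6, 7040, JFK, SFO, 33, 34), (BOS, ORD, 6, 5220, BOS, SEA, 20, 38), (BOS, ORD, 6, 5220, BOS, SEA, 29, 15), (BOS, ORD, 6, 5220, BOS, SEA, 31, 30), (BOS, ORD, 6, 5220, BOS, SEA, 32, 39), (BOS, ORD, 6, 5220, BOS, SEA, 33, 34), (BOS, ORD, 6, 5220, BOS, SFO, 20, 38), (BOS, ORD, 6, 5220, BOS, SFO, 29, 15), (BOS, ORD, 6, 5220, BOS, SFO, 31, 30), (BOS, ORD, 6, 5220, BOS, SFO, 32, 39), (BOS, ORD, 6, 5220, BOS, SFO, 33, 34)}
π[dst, fno]: project onto (dst, fno) (15 duplicate(s) eliminated) → {(ORD, 15), (ORD, 30), (ORD, 34), (ORD, 38), (ORD, 39)}

{(ORD, 15), (ORD, 30), (ORD, 34), (ORD, 38), (ORD, 39)}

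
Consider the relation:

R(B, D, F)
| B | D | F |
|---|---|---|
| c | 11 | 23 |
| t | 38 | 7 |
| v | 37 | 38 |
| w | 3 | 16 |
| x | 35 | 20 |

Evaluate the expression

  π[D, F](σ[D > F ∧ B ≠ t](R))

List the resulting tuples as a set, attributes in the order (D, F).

{(35, 20)}

σ[D > F ∧ B ≠ t]: keep tuples satisfying D > F ∧ B ≠ t → {(x, 35, 20)}
Keep only column(s) D, F: {(35, 20)}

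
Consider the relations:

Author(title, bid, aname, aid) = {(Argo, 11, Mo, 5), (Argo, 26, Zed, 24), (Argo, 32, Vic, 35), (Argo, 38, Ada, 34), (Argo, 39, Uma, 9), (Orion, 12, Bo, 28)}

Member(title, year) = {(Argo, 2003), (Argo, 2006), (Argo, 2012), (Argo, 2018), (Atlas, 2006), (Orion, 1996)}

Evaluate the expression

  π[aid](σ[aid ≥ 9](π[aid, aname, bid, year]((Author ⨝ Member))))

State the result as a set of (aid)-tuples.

Natural join on title: {(Argo, 11, Mo, 5, 2003), (Argo, 11, Mo, 5, 2006), (Argo, 11, Mo, 5, 2012), (Argo, 11, Mo, 5, 2018), (Argo, 26, Zed, 24, 2003), (Argo, 26, Zed, 24, 2006), (Argo, 26, Zed, 24, 2012), (Argo, 26, Zed, 24, 2018), (Argo, 32, Vic, 35, 2003), (Argo, 32, Vic, 35, 2006), (Argo, 32, Vic, 35, 2012), (Argo, 32, Vic, 35, 2018), (Argo, 38, Ada, 34, 2003), (Argo, 38, Ada, 34, 2006), (Argo, 38, Ada, 34, 2012), (Argo, 38, Ada, 34, 2018), (Argo, 39, Uma, 9, 2003), (Argo, 39, Uma, 9, 2006), (Argo, 39, Uma, 9, 2012), (Argo, 39, Uma, 9, 2018), (Orion, 12, Bo, 28, 1996)}
Keep only column(s) aid, aname, bid, year: {(24, Zed, 26, 2003), (24, Zed, 26, 2006), (24, Zed, 26, 2012), (24, Zed, 26, 2018), (28, Bo, 12, 1996), (34, Ada, 38, 2003), (34, Ada, 38, 2006), (34, Ada, 38, 2012), (34, Ada, 38, 2018), (35, Vic, 32, 2003), (35, Vic, 32, 2006), (35, Vic, 32, 2012), (35, Vic, 32, 2018), (5, Mo, 11, 2003), (5, Mo, 11, 2006), (5, Mo, 11, 2012), (5, Mo, 11, 2018), (9, Uma, 39, 2003), (9, Uma, 39, 2006), (9, Uma, 39, 2012), (9, Uma, 39, 2018)}
σ[aid ≥ 9]: keep tuples satisfying aid ≥ 9 → {(24, Zed, 26, 2003), (24, Zed, 26, 2006), (24, Zed, 26, 2012), (24, Zed, 26, 2018), (28, Bo, 12, 1996), (34, Ada, 38, 2003), (34, Ada, 38, 2006), (34, Ada, 38, 2012), (34, Ada, 38, 2018), (35, Vic, 32, 2003), (35, Vic, 32, 2006), (35, Vic, 32, 2012), (35, Vic, 32, 2018), (9, Uma, 39, 2003), (9, Uma, 39, 2006), (9, Uma, 39, 2012), (9, Uma, 39, 2018)}
Keep only column(s) aid (12 duplicate(s) eliminated): {24, 28, 34, 35, 9}

{24, 28, 34, 35, 9}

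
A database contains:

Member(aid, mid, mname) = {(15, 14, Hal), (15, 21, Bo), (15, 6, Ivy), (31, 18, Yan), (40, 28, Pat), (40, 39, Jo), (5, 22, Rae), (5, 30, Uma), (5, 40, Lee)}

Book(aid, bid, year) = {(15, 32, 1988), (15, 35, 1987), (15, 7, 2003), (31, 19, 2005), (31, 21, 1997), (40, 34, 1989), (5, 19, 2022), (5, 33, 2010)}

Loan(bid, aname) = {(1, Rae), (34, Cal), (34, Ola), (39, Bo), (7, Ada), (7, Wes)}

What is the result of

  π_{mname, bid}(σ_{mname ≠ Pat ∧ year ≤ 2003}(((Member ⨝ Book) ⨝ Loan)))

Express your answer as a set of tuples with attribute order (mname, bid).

{(Bo, 7), (Hal, 7), (Ivy, 7), (Jo, 34)}

Natural join on aid: {(15, 14, Hal, 32, 1988), (15, 14, Hal, 35, 1987), (15, 14, Hal, 7, 2003), (15, 21, Bo, 32, 1988), (15, 21, Bo, 35, 1987), (15, 21, Bo, 7, 2003), (15, 6, Ivy, 32, 1988), (15, 6, Ivy, 35, 1987), (15, 6, Ivy, 7, 2003), (31, 18, Yan, 19, 2005), (31, 18, Yan, 21, 1997), (40, 28, Pat, 34, 1989), (40, 39, Jo, 34, 1989), (5, 22, Rae, 19, 2022), (5, 22, Rae, 33, 2010), (5, 30, Uma, 19, 2022), (5, 30, Uma, 33, 2010), (5, 40, Lee, 19, 2022), (5, 40, Lee, 33, 2010)}
Natural join on bid: {(15, 14, Hal, 7, 2003, Ada), (15, 14, Hal, 7, 2003, Wes), (15, 21, Bo, 7, 2003, Ada), (15, 21, Bo, 7, 2003, Wes), (15, 6, Ivy, 7, 2003, Ada), (15, 6, Ivy, 7, 2003, Wes), (40, 28, Pat, 34, 1989, Cal), (40, 28, Pat, 34, 1989, Ola), (40, 39, Jo, 34, 1989, Cal), (40, 39, Jo, 34, 1989, Ola)}
Selection mname ≠ Pat ∧ year ≤ 2003: {(15, 14, Hal, 7, 2003, Ada), (15, 14, Hal, 7, 2003, Wes), (15, 21, Bo, 7, 2003, Ada), (15, 21, Bo, 7, 2003, Wes), (15, 6, Ivy, 7, 2003, Ada), (15, 6, Ivy, 7, 2003, Wes), (40, 39, Jo, 34, 1989, Cal), (40, 39, Jo, 34, 1989, Ola)}
π[mname, bid]: project onto (mname, bid) (4 duplicate(s) eliminated) → {(Bo, 7), (Hal, 7), (Ivy, 7), (Jo, 34)}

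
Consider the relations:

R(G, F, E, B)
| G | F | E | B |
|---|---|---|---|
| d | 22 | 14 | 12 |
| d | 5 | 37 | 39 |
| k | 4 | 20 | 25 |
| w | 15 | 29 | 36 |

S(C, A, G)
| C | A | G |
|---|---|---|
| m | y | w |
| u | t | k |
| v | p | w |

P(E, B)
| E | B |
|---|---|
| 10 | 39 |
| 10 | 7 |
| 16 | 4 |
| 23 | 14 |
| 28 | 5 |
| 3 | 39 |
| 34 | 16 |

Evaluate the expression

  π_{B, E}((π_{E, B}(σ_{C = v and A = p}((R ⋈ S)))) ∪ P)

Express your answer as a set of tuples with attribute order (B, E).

{(14, 23), (16, 34), (36, 29), (39, 10), (39, 3), (4, 16), (5, 28), (7, 10)}

Natural join on G: {(k, 4, 20, 25, u, t), (w, 15, 29, 36, m, y), (w, 15, 29, 36, v, p)}
Apply σ_{C = v and A = p}; surviving tuples: {(w, 15, 29, 36, v, p)}
Projecting to E, B: {(29, 36)}
Taking the union: {(10, 39), (10, 7), (16, 4), (23, 14), (28, 5), (29, 36), (3, 39), (34, 16)}
Projecting to B, E: {(14, 23), (16, 34), (36, 29), (39, 10), (39, 3), (4, 16), (5, 28), (7, 10)}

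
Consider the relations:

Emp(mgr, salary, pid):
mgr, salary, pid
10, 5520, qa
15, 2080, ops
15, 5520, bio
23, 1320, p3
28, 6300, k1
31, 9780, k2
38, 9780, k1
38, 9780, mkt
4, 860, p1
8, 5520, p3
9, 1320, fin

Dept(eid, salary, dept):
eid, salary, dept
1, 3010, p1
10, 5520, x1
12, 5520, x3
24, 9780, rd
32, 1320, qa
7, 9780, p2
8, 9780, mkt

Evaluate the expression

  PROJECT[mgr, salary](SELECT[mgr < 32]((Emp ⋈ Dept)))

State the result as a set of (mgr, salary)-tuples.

{(10, 5520), (15, 5520), (23, 1320), (31, 9780), (8, 5520), (9, 1320)}

Joining Emp and Dept on salary yields {(10, 5520, qa, 10, x1), (10, 5520, qa, 12, x3), (15, 5520, bio, 10, x1), (15, 5520, bio, 12, x3), (23, 1320, p3, 32, qa), (31, 9780, k2, 24, rd), (31, 9780, k2, 7, p2), (31, 9780, k2, 8, mkt), (38, 9780, k1, 24, rd), (38, 9780, k1, 7, p2), (38, 9780, k1, 8, mkt), (38, 9780, mkt, 24, rd), (38, 9780, mkt, 7, p2), (38, 9780, mkt, 8, mkt), (8, 5520, p3, 10, x1), (8, 5520, p3, 12, x3), (9, 1320, fin, 32, qa)}.
Apply σ_{mgr < 32}; surviving tuples: {(10, 5520, qa, 10, x1), (10, 5520, qa, 12, x3), (15, 5520, bio, 10, x1), (15, 5520, bio, 12, x3), (23, 1320, p3, 32, qa), (31, 9780, k2, 24, rd), (31, 9780, k2, 7, p2), (31, 9780, k2, 8, mkt), (8, 5520, p3, 10, x1), (8, 5520, p3, 12, x3), (9, 1320, fin, 32, qa)}
Projecting to mgr, salary (5 duplicate(s) eliminated): {(10, 5520), (15, 5520), (23, 1320), (31, 9780), (8, 5520), (9, 1320)}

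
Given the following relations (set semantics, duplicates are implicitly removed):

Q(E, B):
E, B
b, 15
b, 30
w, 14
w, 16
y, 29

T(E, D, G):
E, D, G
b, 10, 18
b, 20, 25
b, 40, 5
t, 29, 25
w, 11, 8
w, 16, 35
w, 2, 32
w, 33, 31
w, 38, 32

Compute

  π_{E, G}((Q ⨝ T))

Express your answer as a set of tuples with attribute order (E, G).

Joining Q and T on E yields {(b, 15, 10, 18), (b, 15, 20, 25), (b, 15, 40, 5), (b, 30, 10, 18), (b, 30, 20, 25), (b, 30, 40, 5), (w, 14, 11, 8), (w, 14, 16, 35), (w, 14, 2, 32), (w, 14, 33, 31), (w, 14, 38, 32), (w, 16, 11, 8), (w, 16, 16, 35), (w, 16, 2, 32), (w, 16, 33, 31), (w, 16, 38, 32)}.
π_{E, G} gives {(b, 18), (b, 25), (b, 5), (w, 31), (w, 32), (w, 35), (w, 8)} (9 duplicate(s) eliminated).

{(b, 18), (b, 25), (b, 5), (w, 31), (w, 32), (w, 35), (w, 8)}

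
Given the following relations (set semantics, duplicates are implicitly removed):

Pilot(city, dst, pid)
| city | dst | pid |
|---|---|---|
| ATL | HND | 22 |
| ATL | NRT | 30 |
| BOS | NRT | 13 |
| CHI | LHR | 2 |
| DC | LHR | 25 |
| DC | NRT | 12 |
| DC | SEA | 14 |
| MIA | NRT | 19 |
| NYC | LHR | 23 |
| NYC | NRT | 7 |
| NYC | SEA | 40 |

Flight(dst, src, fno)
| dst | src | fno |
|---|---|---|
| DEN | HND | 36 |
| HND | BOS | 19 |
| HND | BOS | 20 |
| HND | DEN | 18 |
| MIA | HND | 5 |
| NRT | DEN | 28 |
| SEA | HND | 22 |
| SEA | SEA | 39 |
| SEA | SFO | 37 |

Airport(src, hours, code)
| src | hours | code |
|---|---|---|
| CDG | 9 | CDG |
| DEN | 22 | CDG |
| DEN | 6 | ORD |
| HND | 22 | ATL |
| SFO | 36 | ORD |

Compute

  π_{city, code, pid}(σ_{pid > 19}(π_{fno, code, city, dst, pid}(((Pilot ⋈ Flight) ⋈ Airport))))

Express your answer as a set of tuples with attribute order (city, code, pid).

Pilot ⋈ Flight (natural join on dst): {(ATL, HND, 22, BOS, 19), (ATL, HND, 22, BOS, 20), (ATL, HND, 22, DEN, 18), (ATL, NRT, 30, DEN, 28), (BOS, NRT, 13, DEN, 28), (DC, NRT, 12, DEN, 28), (DC, SEA, 14, HND, 22), (DC, SEA, 14, SEA, 39), (DC, SEA, 14, SFO, 37), (MIA, NRT, 19, DEN, 28), (NYC, NRT, 7, DEN, 28), (NYC, SEA, 40, HND, 22), (NYC, SEA, 40, SEA, 39), (NYC, SEA, 40, SFO, 37)}
(Pilot ⋈ Flight) ⋈ Airport (natural join on src): {(ATL, HND, 22, DEN, 18, 22, CDG), (ATL, HND, 22, DEN, 18, 6, ORD), (ATL, NRT, 30, DEN, 28, 22, CDG), (ATL, NRT, 30, DEN, 28, 6, ORD), (BOS, NRT, 13, DEN, 28, 22, CDG), (BOS, NRT, 13, DEN, 28, 6, ORD), (DC, NRT, 12, DEN, 28, 22, CDG), (DC, NRT, 12, DEN, 28, 6, ORD), (DC, SEA, 14, HND, 22, 22, ATL), (DC, SEA, 14, SFO, 37, 36, ORD), (MIA, NRT, 19, DEN, 28, 22, CDG), (MIA, NRT, 19, DEN, 28, 6, ORD), (NYC, NRT, 7, DEN, 28, 22, CDG), (NYC, NRT, 7, DEN, 28, 6, ORD), (NYC, SEA, 40, HND, 22, 22, ATL), (NYC, SEA, 40, SFO, 37, 36, ORD)}
π[fno, code, city, dst, pid]: project onto (fno, code, city, dst, pid) → {(18, CDG, ATL, HND, 22), (18, ORD, ATL, HND, 22), (22, ATL, DC, SEA, 14), (22, ATL, NYC, SEA, 40), (28, CDG, ATL, NRT, 30), (28, CDG, BOS, NRT, 13), (28, CDG, DC, NRT, 12), (28, CDG, MIA, NRT, 19), (28, CDG, NYC, NRT, 7), (28, ORD, ATL, NRT, 30), (28, ORD, BOS, NRT, 13), (28, ORD, DC, NRT, 12), (28, ORD, MIA, NRT, 19), (28, ORD, NYC, NRT, 7), (37, ORD, DC, SEA, 14), (37, ORD, NYC, SEA, 40)}
Apply σ_{pid > 19}; surviving tuples: {(18, CDG, ATL, HND, 22), (18, ORD, ATL, HND, 22), (22, ATL, NYC, SEA, 40), (28, CDG, ATL, NRT, 30), (28, ORD, ATL, NRT, 30), (37, ORD, NYC, SEA, 40)}
π[city, code, pid]: project onto (city, code, pid) → {(ATL, CDG, 22), (ATL, CDG, 30), (ATL, ORD, 22), (ATL, ORD, 30), (NYC, ATL, 40), (NYC, ORD, 40)}

{(ATL, CDG, 22), (ATL, CDG, 30), (ATL, ORD, 22), (ATL, ORD, 30), (NYC, ATL, 40), (NYC, ORD, 40)}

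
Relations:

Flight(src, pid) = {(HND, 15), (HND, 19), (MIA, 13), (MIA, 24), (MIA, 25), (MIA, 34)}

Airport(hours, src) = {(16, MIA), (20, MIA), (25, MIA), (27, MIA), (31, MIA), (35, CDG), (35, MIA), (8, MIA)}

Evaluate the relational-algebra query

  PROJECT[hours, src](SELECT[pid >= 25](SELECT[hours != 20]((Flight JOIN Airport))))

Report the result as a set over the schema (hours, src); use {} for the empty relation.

{(16, MIA), (25, MIA), (27, MIA), (31, MIA), (35, MIA), (8, MIA)}

Joining Flight and Airport on src yields {(MIA, 13, 16), (MIA, 13, 20), (MIA, 13, 25), (MIA, 13, 27), (MIA, 13, 31), (MIA, 13, 35), (MIA, 13, 8), (MIA, 24, 16), (MIA, 24, 20), (MIA, 24, 25), (MIA, 24, 27), (MIA, 24, 31), (MIA, 24, 35), (MIA, 24, 8), (MIA, 25, 16), (MIA, 25, 20), (MIA, 25, 25), (MIA, 25, 27), (MIA, 25, 31), (MIA, 25, 35), (MIA, 25, 8), (MIA, 34, 16), (MIA, 34, 20), (MIA, 34, 25), (MIA, 34, 27), (MIA, 34, 31), (MIA, 34, 35), (MIA, 34, 8)}.
σ[hours != 20]: keep tuples satisfying hours != 20 → {(MIA, 13, 16), (MIA, 13, 25), (MIA, 13, 27), (MIA, 13, 31), (MIA, 13, 35), (MIA, 13, 8), (MIA, 24, 16), (MIA, 24, 25), (MIA, 24, 27), (MIA, 24, 31), (MIA, 24, 35), (MIA, 24, 8), (MIA, 25, 16), (MIA, 25, 25), (MIA, 25, 27), (MIA, 25, 31), (MIA, 25, 35), (MIA, 25, 8), (MIA, 34, 16), (MIA, 34, 25), (MIA, 34, 27), (MIA, 34, 31), (MIA, 34, 35), (MIA, 34, 8)}
σ[pid >= 25]: keep tuples satisfying pid >= 25 → {(MIA, 25, 16), (MIA, 25, 25), (MIA, 25, 27), (MIA, 25, 31), (MIA, 25, 35), (MIA, 25, 8), (MIA, 34, 16), (MIA, 34, 25), (MIA, 34, 27), (MIA, 34, 31), (MIA, 34, 35), (MIA, 34, 8)}
π[hours, src]: project onto (hours, src) (6 duplicate(s) eliminated) → {(16, MIA), (25, MIA), (27, MIA), (31, MIA), (35, MIA), (8, MIA)}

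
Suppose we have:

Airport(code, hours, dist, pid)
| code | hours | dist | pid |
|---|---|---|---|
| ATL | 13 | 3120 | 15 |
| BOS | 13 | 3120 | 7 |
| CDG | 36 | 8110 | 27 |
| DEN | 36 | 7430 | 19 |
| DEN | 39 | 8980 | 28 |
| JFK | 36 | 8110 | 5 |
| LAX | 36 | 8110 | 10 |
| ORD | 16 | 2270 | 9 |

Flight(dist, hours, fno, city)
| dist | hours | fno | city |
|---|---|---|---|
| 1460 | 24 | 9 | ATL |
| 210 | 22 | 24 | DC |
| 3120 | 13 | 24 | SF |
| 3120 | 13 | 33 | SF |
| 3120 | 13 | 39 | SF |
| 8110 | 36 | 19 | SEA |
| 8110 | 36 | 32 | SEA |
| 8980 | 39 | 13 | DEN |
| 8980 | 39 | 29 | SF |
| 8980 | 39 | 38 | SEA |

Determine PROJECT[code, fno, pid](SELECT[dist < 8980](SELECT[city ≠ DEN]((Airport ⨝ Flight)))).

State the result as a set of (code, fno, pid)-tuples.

Airport ⋈ Flight (natural join on hours, dist): {(ATL, 13, 3120, 15, 24, SF), (ATL, 13, 3120, 15, 33, SF), (ATL, 13, 3120, 15, 39, SF), (BOS, 13, 3120, 7, 24, SF), (BOS, 13, 3120, 7, 33, SF), (BOS, 13, 3120, 7, 39, SF), (CDG, 36, 8110, 27, 19, SEA), (CDG, 36, 8110, 27, 32, SEA), (DEN, 39, 8980, 28, 13, DEN), (DEN, 39, 8980, 28, 29, SF), (DEN, 39, 8980, 28, 38, SEA), (JFK, 36, 8110, 5, 19, SEA), (JFK, 36, 8110, 5, 32, SEA), (LAX, 36, 8110, 10, 19, SEA), (LAX, 36, 8110, 10, 32, SEA)}
σ[city ≠ DEN]: keep tuples satisfying city ≠ DEN → {(ATL, 13, 3120, 15, 24, SF), (ATL, 13, 3120, 15, 33, SF), (ATL, 13, 3120, 15, 39, SF), (BOS, 13, 3120, 7, 24, SF), (BOS, 13, 3120, 7, 33, SF), (BOS, 13, 3120, 7, 39, SF), (CDG, 36, 8110, 27, 19, SEA), (CDG, 36, 8110, 27, 32, SEA), (DEN, 39, 8980, 28, 29, SF), (DEN, 39, 8980, 28, 38, SEA), (JFK, 36, 8110, 5, 19, SEA), (JFK, 36, 8110, 5, 32, SEA), (LAX, 36, 8110, 10, 19, SEA), (LAX, 36, 8110, 10, 32, SEA)}
σ[dist < 8980]: keep tuples satisfying dist < 8980 → {(ATL, 13, 3120, 15, 24, SF), (ATL, 13, 3120, 15, 33, SF), (ATL, 13, 3120, 15, 39, SF), (BOS, 13, 3120, 7, 24, SF), (BOS, 13, 3120, 7, 33, SF), (BOS, 13, 3120, 7, 39, SF), (CDG, 36, 8110, 27, 19, SEA), (CDG, 36, 8110, 27, 32, SEA), (JFK, 36, 8110, 5, 19, SEA), (JFK, 36, 8110, 5, 32, SEA), (LAX, 36, 8110, 10, 19, SEA), (LAX, 36, 8110, 10, 32, SEA)}
Projecting to code, fno, pid: {(ATL, 24, 15), (ATL, 33, 15), (ATL, 39, 15), (BOS, 24, 7), (BOS, 33, 7), (BOS, 39, 7), (CDG, 19, 27), (CDG, 32, 27), (JFK, 19, 5), (JFK, 32, 5), (LAX, 19, 10), (LAX, 32, 10)}

{(ATL, 24, 15), (ATL, 33, 15), (ATL, 39, 15), (BOS, 24, 7), (BOS, 33, 7), (BOS, 39, 7), (CDG, 19, 27), (CDG, 32, 27), (JFK, 19, 5), (JFK, 32, 5), (LAX, 19, 10), (LAX, 32, 10)}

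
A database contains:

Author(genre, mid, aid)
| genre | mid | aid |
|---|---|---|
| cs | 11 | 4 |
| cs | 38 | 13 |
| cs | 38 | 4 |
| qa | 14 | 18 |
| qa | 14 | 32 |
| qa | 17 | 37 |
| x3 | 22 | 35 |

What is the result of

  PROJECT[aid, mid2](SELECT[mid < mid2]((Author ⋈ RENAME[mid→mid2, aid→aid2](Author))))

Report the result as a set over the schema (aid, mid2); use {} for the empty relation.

{(18, 17), (32, 17), (4, 38)}

ρ[mid→mid2, aid→aid2]: schema becomes (genre, mid2, aid2); tuples unchanged.
Author ⋈ RENAME[mid→mid2, aid→aid2](Author) (natural join on genre): {(cs, 11, 4, 11, 4), (cs, 11, 4, 38, 13), (cs, 11, 4, 38, 4), (cs, 38, 13, 11, 4), (cs, 38, 13, 38, 13), (cs, 38, 13, 38, 4), (cs, 38, 4, 11, 4), (cs, 38, 4, 38, 13), (cs, 38, 4, 38, 4), (qa, 14, 18, 14, 18), (qa, 14, 18, 14, 32), (qa, 14, 18, 17, 37), (qa, 14, 32, 14, 18), (qa, 14, 32, 14, 32), (qa, 14, 32, 17, 37), (qa, 17, 37, 14, 18), (qa, 17, 37, 14, 32), (qa, 17, 37, 17, 37), (x3, 22, 35, 22, 35)}
σ[mid < mid2]: keep tuples satisfying mid < mid2 → {(cs, 11, 4, 38, 13), (cs, 11, 4, 38, 4), (qa, 14, 18, 17, 37), (qa, 14, 32, 17, 37)}
Projecting to aid, mid2 (1 duplicate(s) eliminated): {(18, 17), (32, 17), (4, 38)}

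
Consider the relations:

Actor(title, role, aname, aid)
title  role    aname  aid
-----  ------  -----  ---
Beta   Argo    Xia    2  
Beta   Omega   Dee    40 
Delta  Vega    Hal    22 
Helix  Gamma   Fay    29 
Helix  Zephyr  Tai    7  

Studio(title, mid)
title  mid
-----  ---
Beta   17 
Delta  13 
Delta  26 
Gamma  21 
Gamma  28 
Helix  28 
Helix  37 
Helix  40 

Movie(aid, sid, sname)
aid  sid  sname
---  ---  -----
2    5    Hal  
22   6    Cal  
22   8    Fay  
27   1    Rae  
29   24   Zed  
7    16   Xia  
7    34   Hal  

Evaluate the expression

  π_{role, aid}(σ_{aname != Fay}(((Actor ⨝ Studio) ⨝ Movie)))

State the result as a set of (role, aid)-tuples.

{(Argo, 2), (Vega, 22), (Zephyr, 7)}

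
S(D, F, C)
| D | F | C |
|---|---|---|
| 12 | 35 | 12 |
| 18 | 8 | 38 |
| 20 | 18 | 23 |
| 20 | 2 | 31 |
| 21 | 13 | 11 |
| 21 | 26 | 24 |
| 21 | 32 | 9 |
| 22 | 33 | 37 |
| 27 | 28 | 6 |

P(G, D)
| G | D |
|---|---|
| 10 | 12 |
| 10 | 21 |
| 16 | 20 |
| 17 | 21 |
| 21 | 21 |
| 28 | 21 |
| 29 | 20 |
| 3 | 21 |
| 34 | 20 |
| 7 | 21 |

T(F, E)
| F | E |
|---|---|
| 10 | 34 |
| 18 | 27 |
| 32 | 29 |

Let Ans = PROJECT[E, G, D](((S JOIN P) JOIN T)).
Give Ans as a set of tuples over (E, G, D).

{(27, 16, 20), (27, 29, 20), (27, 34, 20), (29, 10, 21), (29, 17, 21), (29, 21, 21), (29, 28, 21), (29, 3, 21), (29, 7, 21)}

Joining S and P on D yields {(12, 35, 12, 10), (20, 18, 23, 16), (20, 18, 23, 29), (20, 18, 23, 34), (20, 2, 31, 16), (20, 2, 31, 29), (20, 2, 31, 34), (21, 13, 11, 10), (21, 13, 11, 17), (21, 13, 11, 21), (21, 13, 11, 28), (21, 13, 11, 3), (21, 13, 11, 7), (21, 26, 24, 10), (21, 26, 24, 17), (21, 26, 24, 21), (21, 26, 24, 28), (21, 26, 24, 3), (21, 26, 24, 7), (21, 32, 9, 10), (21, 32, 9, 17), (21, 32, 9, 21), (21, 32, 9, 28), (21, 32, 9, 3), (21, 32, 9, 7)}.
Joining (S JOIN P) and T on F yields {(20, 18, 23, 16, 27), (20, 18, 23, 29, 27), (20, 18, 23, 34, 27), (21, 32, 9, 10, 29), (21, 32, 9, 17, 29), (21, 32, 9, 21, 29), (21, 32, 9, 28, 29), (21, 32, 9, 3, 29), (21, 32, 9, 7, 29)}.
π_{E, G, D} gives {(27, 16, 20), (27, 29, 20), (27, 34, 20), (29, 10, 21), (29, 17, 21), (29, 21, 21), (29, 28, 21), (29, 3, 21), (29, 7, 21)}.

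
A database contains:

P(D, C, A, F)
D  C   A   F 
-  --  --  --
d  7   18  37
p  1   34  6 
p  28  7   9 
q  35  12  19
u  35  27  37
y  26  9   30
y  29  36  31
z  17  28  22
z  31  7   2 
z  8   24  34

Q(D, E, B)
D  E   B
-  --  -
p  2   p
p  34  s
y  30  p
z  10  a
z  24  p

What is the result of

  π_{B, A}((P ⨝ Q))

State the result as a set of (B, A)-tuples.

{(a, 24), (a, 28), (a, 7), (p, 24), (p, 28), (p, 34), (p, 36), (p, 7), (p, 9), (s, 34), (s, 7)}

Natural join on D: {(p, 1, 34, 6, 2, p), (p, 1, 34, 6, 34, s), (p, 28, 7, 9, 2, p), (p, 28, 7, 9, 34, s), (y, 26, 9, 30, 30, p), (y, 29, 36, 31, 30, p), (z, 17, 28, 22, 10, a), (z, 17, 28, 22, 24, p), (z, 31, 7, 2, 10, a), (z, 31, 7, 2, 24, p), (z, 8, 24, 34, 10, a), (z, 8, 24, 34, 24, p)}
Keep only column(s) B, A (1 duplicate(s) eliminated): {(a, 24), (a, 28), (a, 7), (p, 24), (p, 28), (p, 34), (p, 36), (p, 7), (p, 9), (s, 34), (s, 7)}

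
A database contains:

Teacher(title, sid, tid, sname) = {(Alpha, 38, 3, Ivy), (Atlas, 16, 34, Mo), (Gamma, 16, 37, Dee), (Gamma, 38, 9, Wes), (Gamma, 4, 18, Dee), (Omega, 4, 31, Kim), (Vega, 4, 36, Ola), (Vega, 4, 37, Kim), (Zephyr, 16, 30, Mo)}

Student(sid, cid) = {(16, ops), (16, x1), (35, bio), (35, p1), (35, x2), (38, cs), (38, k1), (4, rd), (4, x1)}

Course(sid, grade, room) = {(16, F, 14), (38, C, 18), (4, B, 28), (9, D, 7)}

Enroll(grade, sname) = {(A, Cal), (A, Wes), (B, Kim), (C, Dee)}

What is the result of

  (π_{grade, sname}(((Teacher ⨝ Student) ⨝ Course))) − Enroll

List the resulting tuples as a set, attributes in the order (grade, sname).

{(B, Dee), (B, Ola), (C, Ivy), (C, Wes), (F, Dee), (F, Mo)}

Natural join on sid: {(Alpha, 38, 3, Ivy, cs), (Alpha, 38, 3, Ivy, k1), (Atlas, 16, 34, Mo, ops), (Atlas, 16, 34, Mo, x1), (Gamma, 16, 37, Dee, ops), (Gamma, 16, 37, Dee, x1), (Gamma, 38, 9, Wes, cs), (Gamma, 38, 9, Wes, k1), (Gamma, 4, 18, Dee, rd), (Gamma, 4, 18, Dee, x1), (Omega, 4, 31, Kim, rd), (Omega, 4, 31, Kim, x1), (Vega, 4, 36, Ola, rd), (Vega, 4, 36, Ola, x1), (Vega, 4, 37, Kim, rd), (Vega, 4, 37, Kim, x1), (Zephyr, 16, 30, Mo, ops), (Zephyr, 16, 30, Mo, x1)}
Natural join on sid: {(Alpha, 38, 3, Ivy, cs, C, 18), (Alpha, 38, 3, Ivy, k1, C, 18), (Atlas, 16, 34, Mo, ops, F, 14), (Atlas, 16, 34, Mo, x1, F, 14), (Gamma, 16, 37, Dee, ops, F, 14), (Gamma, 16, 37, Dee, x1, F, 14), (Gamma, 38, 9, Wes, cs, C, 18), (Gamma, 38, 9, Wes, k1, C, 18), (Gamma, 4, 18, Dee, rd, B, 28), (Gamma, 4, 18, Dee, x1, B, 28), (Omega, 4, 31, Kim, rd, B, 28), (Omega, 4, 31, Kim, x1, B, 28), (Vega, 4, 36, Ola, rd, B, 28), (Vega, 4, 36, Ola, x1, B, 28), (Vega, 4, 37, Kim, rd, B, 28), (Vega, 4, 37, Kim, x1, B, 28), (Zephyr, 16, 30, Mo, ops, F, 14), (Zephyr, 16, 30, Mo, x1, F, 14)}
Projecting to grade, sname (11 duplicate(s) eliminated): {(B, Dee), (B, Kim), (B, Ola), (C, Ivy), (C, Wes), (F, Dee), (F, Mo)}
Set difference of the two operands is {(B, Dee), (B, Ola), (C, Ivy), (C, Wes), (F, Dee), (F, Mo)}.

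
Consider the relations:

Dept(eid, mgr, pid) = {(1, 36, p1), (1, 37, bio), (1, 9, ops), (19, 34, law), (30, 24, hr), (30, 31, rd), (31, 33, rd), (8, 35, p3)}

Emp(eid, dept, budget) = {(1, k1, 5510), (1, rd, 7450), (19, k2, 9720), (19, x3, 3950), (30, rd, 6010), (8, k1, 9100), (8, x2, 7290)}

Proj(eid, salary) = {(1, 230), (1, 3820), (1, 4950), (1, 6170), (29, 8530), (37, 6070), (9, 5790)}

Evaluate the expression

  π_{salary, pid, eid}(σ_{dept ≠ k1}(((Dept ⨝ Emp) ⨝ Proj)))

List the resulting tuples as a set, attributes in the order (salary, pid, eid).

Natural join on eid: {(1, 36, p1, k1, 5510), (1, 36, p1, rd, 7450), (1, 37, bio, k1, 5510), (1, 37, bio, rd, 7450), (1, 9, ops, k1, 5510), (1, 9, ops, rd, 7450), (19, 34, law, k2, 9720), (19, 34, law, x3, 3950), (30, 24, hr, rd, 6010), (30, 31, rd, rd, 6010), (8, 35, p3, k1, 9100), (8, 35, p3, x2, 7290)}
Natural join on eid: {(1, 36, p1, k1, 5510, 230), (1, 36, p1, k1, 5510, 3820), (1, 36, p1, k1, 5510, 4950), (1, 36, p1, k1, 5510, 6170), (1, 36, p1, rd, 7450, 230), (1, 36, p1, rd, 7450, 3820), (1, 36, p1, rd, 7450, 4950), (1, 36, p1, rd, 7450, 6170), (1, 37, bio, k1, 5510, 230), (1, 37, bio, k1, 5510, 3820), (1, 37, bio, k1, 5510, 4950), (1, 37, bio, k1, 5510, 6170), (1, 37, bio, rd, 7450, 230), (1, 37, bio, rd, 7450, 3820), (1, 37, bio, rd, 7450, 4950), (1, 37, bio, rd, 7450, 6170), (1, 9, ops, k1, 5510, 230), (1, 9, ops, k1, 5510, 3820), (1, 9, ops, k1, 5510, 4950), (1, 9, ops, k1, 5510, 6170), (1, 9, ops, rd, 7450, 230), (1, 9, ops, rd, 7450, 3820), (1, 9, ops, rd, 7450, 4950), (1, 9, ops, rd, 7450, 6170)}
Selection dept ≠ k1: {(1, 36, p1, rd, 7450, 230), (1, 36, p1, rd, 7450, 3820), (1, 36, p1, rd, 7450, 4950), (1, 36, p1, rd, 7450, 6170), (1, 37, bio, rd, 7450, 230), (1, 37, bio, rd, 7450, 3820), (1, 37, bio, rd, 7450, 4950), (1, 37, bio, rd, 7450, 6170), (1, 9, ops, rd, 7450, 230), (1, 9, ops, rd, 7450, 3820), (1, 9, ops, rd, 7450, 4950), (1, 9, ops, rd, 7450, 6170)}
Keep only column(s) salary, pid, eid: {(230, bio, 1), (230, ops, 1), (230, p1, 1), (3820, bio, 1), (3820, ops, 1), (3820, p1, 1), (4950, bio, 1), (4950, ops, 1), (4950, p1, 1), (6170, bio, 1), (6170, ops, 1), (6170, p1, 1)}

{(230, bio, 1), (230, ops, 1), (230, p1, 1), (3820, bio, 1), (3820, ops, 1), (3820, p1, 1), (4950, bio, 1), (4950, ops, 1), (4950, p1, 1), (6170, bio, 1), (6170, ops, 1), (6170, p1, 1)}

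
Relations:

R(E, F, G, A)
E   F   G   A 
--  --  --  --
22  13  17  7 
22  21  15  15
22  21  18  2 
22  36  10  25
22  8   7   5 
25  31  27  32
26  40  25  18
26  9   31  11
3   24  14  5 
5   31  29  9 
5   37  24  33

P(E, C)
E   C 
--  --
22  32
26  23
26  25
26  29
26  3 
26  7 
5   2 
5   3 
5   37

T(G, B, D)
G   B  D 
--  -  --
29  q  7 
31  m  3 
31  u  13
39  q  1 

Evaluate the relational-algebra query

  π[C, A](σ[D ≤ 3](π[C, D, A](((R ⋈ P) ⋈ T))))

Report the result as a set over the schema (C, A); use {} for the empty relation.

R ⋈ P (natural join on E): {(22, 13, 17, 7, 32), (22, 21, 15, 15, 32), (22, 21, 18, 2, 32), (22, 36, 10, 25, 32), (22, 8, 7, 5, 32), (26, 40, 25, 18, 23), (26, 40, 25, 18, 25), (26, 40, 25, 18, 29), (26, 40, 25, 18, 3), (26, 40, 25, 18, 7), (26, 9, 31, 11, 23), (26, 9, 31, 11, 25), (26, 9, 31, 11, 29), (26, 9, 31, 11, 3), (26, 9, 31, 11, 7), (5, 31, 29, 9, 2), (5, 31, 29, 9, 3), (5, 31, 29, 9, 37), (5, 37, 24, 33, 2), (5, 37, 24, 33, 3), (5, 37, 24, 33, 37)}
(R ⋈ P) ⋈ T (natural join on G): {(26, 9, 31, 11, 23, m, 3), (26, 9, 31, 11, 23, u, 13), (26, 9, 31, 11, 25, m, 3), (26, 9, 31, 11, 25, u, 13), (26, 9, 31, 11, 29, m, 3), (26, 9, 31, 11, 29, u, 13), (26, 9, 31, 11, 3, m, 3), (26, 9, 31, 11, 3, u, 13), (26, 9, 31, 11, 7, m, 3), (26, 9, 31, 11, 7, u, 13), (5, 31, 29, 9, 2, q, 7), (5, 31, 29, 9, 3, q, 7), (5, 31, 29, 9, 37, q, 7)}
π[C, D, A]: project onto (C, D, A) → {(2, 7, 9), (23, 13, 11), (23, 3, 11), (25, 13, 11), (25, 3, 11), (29, 13, 11), (29, 3, 11), (3, 13, 11), (3, 3, 11), (3, 7, 9), (37, 7, 9), (7, 13, 11), (7, 3, 11)}
Apply σ_{D ≤ 3}; surviving tuples: {(23, 3, 11), (25, 3, 11), (29, 3, 11), (3, 3, 11), (7, 3, 11)}
π[C, A]: project onto (C, A) → {(23, 11), (25, 11), (29, 11), (3, 11), (7, 11)}

{(23, 11), (25, 11), (29, 11), (3, 11), (7, 11)}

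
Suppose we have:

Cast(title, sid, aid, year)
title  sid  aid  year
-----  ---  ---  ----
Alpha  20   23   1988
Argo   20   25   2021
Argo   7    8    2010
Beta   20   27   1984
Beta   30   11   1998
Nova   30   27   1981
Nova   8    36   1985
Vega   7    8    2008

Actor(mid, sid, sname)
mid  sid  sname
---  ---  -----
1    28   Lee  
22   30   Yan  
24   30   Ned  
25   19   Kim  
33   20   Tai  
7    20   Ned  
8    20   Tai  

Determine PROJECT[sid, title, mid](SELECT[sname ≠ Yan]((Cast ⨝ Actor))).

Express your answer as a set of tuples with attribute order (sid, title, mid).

{(20, Alpha, 33), (20, Alpha, 7), (20, Alpha, 8), (20, Argo, 33), (20, Argo, 7), (20, Argo, 8), (20, Beta, 33), (20, Beta, 7), (20, Beta, 8), (30, Beta, 24), (30, Nova, 24)}

Cast ⋈ Actor (natural join on sid): {(Alpha, 20, 23, 1988, 33, Tai), (Alpha, 20, 23, 1988, 7, Ned), (Alpha, 20, 23, 1988, 8, Tai), (Argo, 20, 25, 2021, 33, Tai), (Argo, 20, 25, 2021, 7, Ned), (Argo, 20, 25, 2021, 8, Tai), (Beta, 20, 27, 1984, 33, Tai), (Beta, 20, 27, 1984, 7, Ned), (Beta, 20, 27, 1984, 8, Tai), (Beta, 30, 11, 1998, 22, Yan), (Beta, 30, 11, 1998, 24, Ned), (Nova, 30, 27, 1981, 22, Yan), (Nova, 30, 27, 1981, 24, Ned)}
σ[sname ≠ Yan]: keep tuples satisfying sname ≠ Yan → {(Alpha, 20, 23, 1988, 33, Tai), (Alpha, 20, 23, 1988, 7, Ned), (Alpha, 20, 23, 1988, 8, Tai), (Argo, 20, 25, 2021, 33, Tai), (Argo, 20, 25, 2021, 7, Ned), (Argo, 20, 25, 2021, 8, Tai), (Beta, 20, 27, 1984, 33, Tai), (Beta, 20, 27, 1984, 7, Ned), (Beta, 20, 27, 1984, 8, Tai), (Beta, 30, 11, 1998, 24, Ned), (Nova, 30, 27, 1981, 24, Ned)}
π_{sid, title, mid} gives {(20, Alpha, 33), (20, Alpha, 7), (20, Alpha, 8), (20, Argo, 33), (20, Argo, 7), (20, Argo, 8), (20, Beta, 33), (20, Beta, 7), (20, Beta, 8), (30, Beta, 24), (30, Nova, 24)}.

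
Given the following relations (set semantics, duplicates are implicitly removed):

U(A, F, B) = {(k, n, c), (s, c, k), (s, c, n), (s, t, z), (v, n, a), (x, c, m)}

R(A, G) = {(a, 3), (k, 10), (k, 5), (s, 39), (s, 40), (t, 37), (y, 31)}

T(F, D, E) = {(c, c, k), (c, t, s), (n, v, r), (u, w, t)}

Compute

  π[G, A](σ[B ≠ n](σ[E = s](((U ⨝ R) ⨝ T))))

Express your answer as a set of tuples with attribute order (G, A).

{(39, s), (40, s)}

U ⋈ R (natural join on A): {(k, n, c, 10), (k, n, c, 5), (s, c, k, 39), (s, c, k, 40), (s, c, n, 39), (s, c, n, 40), (s, t, z, 39), (s, t, z, 40)}
(U ⨝ R) ⋈ T (natural join on F): {(k, n, c, 10, v, r), (k, n, c, 5, v, r), (s, c, k, 39, c, k), (s, c, k, 39, t, s), (s, c, k, 40, c, k), (s, c, k, 40, t, s), (s, c, n, 39, c, k), (s, c, n, 39, t, s), (s, c, n, 40, c, k), (s, c, n, 40, t, s)}
σ[E = s]: keep tuples satisfying E = s → {(s, c, k, 39, t, s), (s, c, k, 40, t, s), (s, c, n, 39, t, s), (s, c, n, 40, t, s)}
σ[B ≠ n]: keep tuples satisfying B ≠ n → {(s, c, k, 39, t, s), (s, c, k, 40, t, s)}
Keep only column(s) G, A: {(39, s), (40, s)}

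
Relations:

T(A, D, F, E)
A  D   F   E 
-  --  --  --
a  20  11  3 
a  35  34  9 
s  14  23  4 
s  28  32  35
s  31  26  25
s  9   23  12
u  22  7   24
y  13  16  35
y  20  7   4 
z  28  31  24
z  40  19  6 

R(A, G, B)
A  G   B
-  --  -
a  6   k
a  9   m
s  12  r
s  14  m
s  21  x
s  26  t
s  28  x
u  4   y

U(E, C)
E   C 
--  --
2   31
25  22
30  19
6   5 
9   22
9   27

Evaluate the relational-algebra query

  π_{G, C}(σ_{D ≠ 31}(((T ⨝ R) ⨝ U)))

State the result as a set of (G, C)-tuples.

{(6, 22), (6, 27), (9, 22), (9, 27)}

Joining T and R on A yields {(a, 20, 11, 3, 6, k), (a, 20, 11, 3, 9, m), (a, 35, 34, 9, 6, k), (a, 35, 34, 9, 9, m), (s, 14, 23, 4, 12, r), (s, 14, 23, 4, 14, m), (s, 14, 23, 4, 21, x), (s, 14, 23, 4, 26, t), (s, 14, 23, 4, 28, x), (s, 28, 32, 35, 12, r), (s, 28, 32, 35, 14, m), (s, 28, 32, 35, 21, x), (s, 28, 32, 35, 26, t), (s, 28, 32, 35, 28, x), (s, 31, 26, 25, 12, r), (s, 31, 26, 25, 14, m), (s, 31, 26, 25, 21, x), (s, 31, 26, 25, 26, t), (s, 31, 26, 25, 28, x), (s, 9, 23, 12, 12, r), (s, 9, 23, 12, 14, m), (s, 9, 23, 12, 21, x), (s, 9, 23, 12, 26, t), (s, 9, 23, 12, 28, x), (u, 22, 7, 24, 4, y)}.
Joining (T ⨝ R) and U on E yields {(a, 35, 34, 9, 6, k, 22), (a, 35, 34, 9, 6, k, 27), (a, 35, 34, 9, 9, m, 22), (a, 35, 34, 9, 9, m, 27), (s, 31, 26, 25, 12, r, 22), (s, 31, 26, 25, 14, m, 22), (s, 31, 26, 25, 21, x, 22), (s, 31, 26, 25, 26, t, 22), (s, 31, 26, 25, 28, x, 22)}.
Selection D ≠ 31: {(a, 35, 34, 9, 6, k, 22), (a, 35, 34, 9, 6, k, 27), (a, 35, 34, 9, 9, m, 22), (a, 35, 34, 9, 9, m, 27)}
π_{G, C} gives {(6, 22), (6, 27), (9, 22), (9, 27)}.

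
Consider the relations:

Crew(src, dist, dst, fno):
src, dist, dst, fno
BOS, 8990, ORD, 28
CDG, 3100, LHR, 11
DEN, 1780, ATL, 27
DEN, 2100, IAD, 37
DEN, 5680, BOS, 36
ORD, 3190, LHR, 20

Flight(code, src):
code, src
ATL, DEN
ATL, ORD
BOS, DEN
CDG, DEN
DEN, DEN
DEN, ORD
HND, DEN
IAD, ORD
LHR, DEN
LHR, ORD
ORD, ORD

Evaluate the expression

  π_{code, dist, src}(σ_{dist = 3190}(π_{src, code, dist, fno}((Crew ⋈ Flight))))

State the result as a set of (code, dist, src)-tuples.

{(ATL, 3190, ORD), (DEN, 3190, ORD), (IAD, 3190, ORD), (LHR, 3190, ORD), (ORD, 3190, ORD)}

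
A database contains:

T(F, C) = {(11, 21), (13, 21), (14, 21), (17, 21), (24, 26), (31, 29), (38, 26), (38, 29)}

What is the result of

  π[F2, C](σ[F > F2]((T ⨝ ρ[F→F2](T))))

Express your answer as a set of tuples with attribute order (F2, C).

{(11, 21), (13, 21), (14, 21), (24, 26), (31, 29)}

ρ[F→F2]: schema becomes (F2, C); tuples unchanged.
T ⋈ ρ[F→F2](T) (natural join on C): {(11, 21, 11), (11, 21, 13), (11, 21, 14), (11, 21, 17), (13, 21, 11), (13, 21, 13), (13, 21, 14), (13, 21, 17), (14, 21, 11), (14, 21, 13), (14, 21, 14), (14, 21, 17), (17, 21, 11), (17, 21, 13), (17, 21, 14), (17, 21, 17), (24, 26, 24), (24, 26, 38), (31, 29, 31), (31, 29, 38), (38, 26, 24), (38, 26, 38), (38, 29, 31), (38, 29, 38)}
Apply σ_{F > F2}; surviving tuples: {(13, 21, 11), (14, 21, 11), (14, 21, 13), (17, 21, 11), (17, 21, 13), (17, 21, 14), (38, 26, 24), (38, 29, 31)}
Keep only column(s) F2, C (3 duplicate(s) eliminated): {(11, 21), (13, 21), (14, 21), (24, 26), (31, 29)}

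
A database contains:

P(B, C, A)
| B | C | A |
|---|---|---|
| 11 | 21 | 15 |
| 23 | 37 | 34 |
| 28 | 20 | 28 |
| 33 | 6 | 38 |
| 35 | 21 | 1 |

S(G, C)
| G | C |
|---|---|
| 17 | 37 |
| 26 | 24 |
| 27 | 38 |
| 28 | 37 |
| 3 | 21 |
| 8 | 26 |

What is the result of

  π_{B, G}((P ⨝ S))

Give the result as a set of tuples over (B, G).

{(11, 3), (23, 17), (23, 28), (35, 3)}

P ⋈ S (natural join on C): {(11, 21, 15, 3), (23, 37, 34, 17), (23, 37, 34, 28), (35, 21, 1, 3)}
Keep only column(s) B, G: {(11, 3), (23, 17), (23, 28), (35, 3)}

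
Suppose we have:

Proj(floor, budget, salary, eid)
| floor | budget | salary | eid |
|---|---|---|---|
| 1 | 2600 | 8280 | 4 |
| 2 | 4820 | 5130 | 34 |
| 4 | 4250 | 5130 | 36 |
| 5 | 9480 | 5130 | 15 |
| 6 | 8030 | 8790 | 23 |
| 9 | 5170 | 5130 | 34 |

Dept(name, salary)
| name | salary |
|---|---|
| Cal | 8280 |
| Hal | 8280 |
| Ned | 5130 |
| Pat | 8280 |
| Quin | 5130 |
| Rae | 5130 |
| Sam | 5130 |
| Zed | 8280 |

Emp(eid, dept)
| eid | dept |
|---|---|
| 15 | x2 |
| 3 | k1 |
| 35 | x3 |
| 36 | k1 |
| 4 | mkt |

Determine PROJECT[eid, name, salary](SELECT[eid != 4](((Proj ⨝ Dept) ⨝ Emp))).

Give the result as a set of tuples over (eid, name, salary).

{(15, Ned, 5130), (15, Quin, 5130), (15, Rae, 5130), (15, Sam, 5130), (36, Ned, 5130), (36, Quin, 5130), (36, Rae, 5130), (36, Sam, 5130)}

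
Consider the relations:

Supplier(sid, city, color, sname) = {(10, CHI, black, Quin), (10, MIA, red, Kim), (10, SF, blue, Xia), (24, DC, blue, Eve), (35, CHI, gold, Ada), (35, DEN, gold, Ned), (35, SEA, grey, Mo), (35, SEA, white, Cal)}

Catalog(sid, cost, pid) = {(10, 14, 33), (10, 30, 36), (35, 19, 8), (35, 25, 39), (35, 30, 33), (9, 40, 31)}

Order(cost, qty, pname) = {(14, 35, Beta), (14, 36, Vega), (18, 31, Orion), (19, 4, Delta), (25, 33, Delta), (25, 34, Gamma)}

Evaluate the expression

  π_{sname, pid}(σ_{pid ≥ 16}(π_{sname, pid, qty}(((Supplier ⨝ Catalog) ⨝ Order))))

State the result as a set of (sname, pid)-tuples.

Joining Supplier and Catalog on sid yields {(10, CHI, black, Quin, 14, 33), (10, CHI, black, Quin, 30, 36), (10, MIA, red, Kim, 14, 33), (10, MIA, red, Kim, 30, 36), (10, SF, blue, Xia, 14, 33), (10, SF, blue, Xia, 30, 36), (35, CHI, gold, Ada, 19, 8), (35, CHI, gold, Ada, 25, 39), (35, CHI, gold, Ada, 30, 33), (35, DEN, gold, Ned, 19, 8), (35, DEN, gold, Ned, 25, 39), (35, DEN, gold, Ned, 30, 33), (35, SEA, grey, Mo, 19, 8), (35, SEA, grey, Mo, 25, 39), (35, SEA, grey, Mo, 30, 33), (35, SEA, white, Cal, 19, 8), (35, SEA, white, Cal, 25, 39), (35, SEA, white, Cal, 30, 33)}.
Joining (Supplier ⨝ Catalog) and Order on cost yields {(10, CHI, black, Quin, 14, 33, 35, Beta), (10, CHI, black, Quin, 14, 33, 36, Vega), (10, MIA, red, Kim, 14, 33, 35, Beta), (10, MIA, red, Kim, 14, 33, 36, Vega), (10, SF, blue, Xia, 14, 33, 35, Beta), (10, SF, blue, Xia, 14, 33, 36, Vega), (35, CHI, gold, Ada, 19, 8, 4, Delta), (35, CHI, gold, Ada, 25, 39, 33, Delta), (35, CHI, gold, Ada, 25, 39, 34, Gamma), (35, DEN, gold, Ned, 19, 8, 4, Delta), (35, DEN, gold, Ned, 25, 39, 33, Delta), (35, DEN, gold, Ned, 25, 39, 34, Gamma), (35, SEA, grey, Mo, 19, 8, 4, Delta), (35, SEA, grey, Mo, 25, 39, 33, Delta), (35, SEA, grey, Mo, 25, 39, 34, Gamma), (35, SEA, white, Cal, 19, 8, 4, Delta), (35, SEA, white, Cal, 25, 39, 33, Delta), (35, SEA, white, Cal, 25, 39, 34, Gamma)}.
π_{sname, pid, qty} gives {(Ada, 39, 33), (Ada, 39, 34), (Ada, 8, 4), (Cal, 39, 33), (Cal, 39, 34), (Cal, 8, 4), (Kim, 33, 35), (Kim, 33, 36), (Mo, 39, 33), (Mo, 39, 34), (Mo, 8, 4), (Ned, 39, 33), (Ned, 39, 34), (Ned, 8, 4), (Quin, 33, 35), (Quin, 33, 36), (Xia, 33, 35), (Xia, 33, 36)}.
Apply σ_{pid ≥ 16}; surviving tuples: {(Ada, 39, 33), (Ada, 39, 34), (Cal, 39, 33), (Cal, 39, 34), (Kim, 33, 35), (Kim, 33, 36), (Mo, 39, 33), (Mo, 39, 34), (Ned, 39, 33), (Ned, 39, 34), (Quin, 33, 35), (Quin, 33, 36), (Xia, 33, 35), (Xia, 33, 36)}
π_{sname, pid} gives {(Ada, 39), (Cal, 39), (Kim, 33), (Mo, 39), (Ned, 39), (Quin, 33), (Xia, 33)} (7 duplicate(s) eliminated).

{(Ada, 39), (Cal, 39), (Kim, 33), (Mo, 39), (Ned, 39), (Quin, 33), (Xia, 33)}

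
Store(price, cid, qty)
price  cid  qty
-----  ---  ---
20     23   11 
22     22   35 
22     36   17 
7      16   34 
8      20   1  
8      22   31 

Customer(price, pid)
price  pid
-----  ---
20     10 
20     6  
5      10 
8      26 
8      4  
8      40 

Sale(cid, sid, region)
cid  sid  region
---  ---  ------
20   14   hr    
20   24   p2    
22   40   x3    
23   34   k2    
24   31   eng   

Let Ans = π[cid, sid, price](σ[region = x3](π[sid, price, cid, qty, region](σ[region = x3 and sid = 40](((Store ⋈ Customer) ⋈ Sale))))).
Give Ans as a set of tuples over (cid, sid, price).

{(22, 40, 8)}

Store ⋈ Customer (natural join on price): {(20, 23, 11, 10), (20, 23, 11, 6), (8, 20, 1, 26), (8, 20, 1, 4), (8, 20, 1, 40), (8, 22, 31, 26), (8, 22, 31, 4), (8, 22, 31, 40)}
(Store ⋈ Customer) ⋈ Sale (natural join on cid): {(20, 23, 11, 10, 34, k2), (20, 23, 11, 6, 34, k2), (8, 20, 1, 26, 14, hr), (8, 20, 1, 26, 24, p2), (8, 20, 1, 4, 14, hr), (8, 20, 1, 4, 24, p2), (8, 20, 1, 40, 14, hr), (8, 20, 1, 40, 24, p2), (8, 22, 31, 26, 40, x3), (8, 22, 31, 4, 40, x3), (8, 22, 31, 40, 40, x3)}
Filtering on region = x3 and sid = 40 leaves {(8, 22, 31, 26, 40, x3), (8, 22, 31, 4, 40, x3), (8, 22, 31, 40, 40, x3)}.
Projecting to sid, price, cid, qty, region (2 duplicate(s) eliminated): {(40, 8, 22, 31, x3)}
Filtering on region = x3 leaves {(40, 8, 22, 31, x3)}.
Projecting to cid, sid, price: {(22, 40, 8)}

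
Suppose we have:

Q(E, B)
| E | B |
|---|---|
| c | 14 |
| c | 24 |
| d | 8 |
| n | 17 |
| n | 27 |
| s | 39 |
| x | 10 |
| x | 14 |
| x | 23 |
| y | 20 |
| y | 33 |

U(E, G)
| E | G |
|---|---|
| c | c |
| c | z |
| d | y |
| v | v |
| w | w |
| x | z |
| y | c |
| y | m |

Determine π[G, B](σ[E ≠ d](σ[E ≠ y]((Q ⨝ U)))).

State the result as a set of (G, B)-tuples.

Joining Q and U on E yields {(c, 14, c), (c, 14, z), (c, 24, c), (c, 24, z), (d, 8, y), (x, 10, z), (x, 14, z), (x, 23, z), (y, 20, c), (y, 20, m), (y, 33, c), (y, 33, m)}.
Selection E ≠ y: {(c, 14, c), (c, 14, z), (c, 24, c), (c, 24, z), (d, 8, y), (x, 10, z), (x, 14, z), (x, 23, z)}
Selection E ≠ d: {(c, 14, c), (c, 14, z), (c, 24, c), (c, 24, z), (x, 10, z), (x, 14, z), (x, 23, z)}
π_{G, B} gives {(c, 14), (c, 24), (z, 10), (z, 14), (z, 23), (z, 24)} (1 duplicate(s) eliminated).

{(c, 14), (c, 24), (z, 10), (z, 14), (z, 23), (z, 24)}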